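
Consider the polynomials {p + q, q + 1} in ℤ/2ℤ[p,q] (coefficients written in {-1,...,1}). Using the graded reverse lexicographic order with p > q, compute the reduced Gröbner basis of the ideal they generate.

The reduced Gröbner basis is the canonical form of the ideal for this ordering.

f_1 = p + q, LT = p.
f_2 = q + 1, LT = q.

The S-polynomials (S(f_1,f_2)) all reduce to 0 modulo the current basis, so we have a Gröbner basis.

G = {p + 1, q + 1}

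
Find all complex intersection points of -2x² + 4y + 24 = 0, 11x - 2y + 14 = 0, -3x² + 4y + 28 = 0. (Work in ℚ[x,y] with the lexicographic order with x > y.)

{(-2, -4)}

Compute a lex Gröbner basis by Buchberger's algorithm.
f_1 = -2x² + 4y + 24, LT = x².
f_2 = 11x - 2y + 14, LT = x.
f_3 = -3x² + 4y + 28, LT = x².

S(f_1,f_2): lcm = x². S = 2/11xy - 14/11x - 2y - 12.
  leading term xy: subtract (2/121y)·f_2 from 2/11xy - 14/11x - 2y - 12 → -14/11x + 4/121y² - 270/121y - 12
  leading term x: subtract (-14/121)·f_2 from -14/11x + 4/121y² - 270/121y - 12 → 4/121y² - 298/121y - 1256/121
  leading term y²: no divisor's leading term divides it; move 4/121y² to the remainder.
  leading term y: no divisor's leading term divides it; move -298/121y to the remainder.
  leading term 1: no divisor's leading term divides it; move -1256/121 to the remainder.
  remainder 4/121y² - 298/121y - 1256/121 ≠ 0; add h_4 = 4/121y² - 298/121y - 1256/121 to the basis.

S(f_1,f_3): lcm = x². S = -⅔y - 8/3.
  leading term y: no divisor's leading term divides it; move -⅔y to the remainder.
  leading term 1: no divisor's leading term divides it; move -8/3 to the remainder.
  remainder -⅔y - 8/3 ≠ 0; add h_5 = -⅔y - 8/3 to the basis.

The other S-polynomials (S(f_2,f_3), S(f_1,h_4), S(f_2,h_4), S(f_3,h_4), S(f_1,h_5), S(f_2,h_5), S(f_3,h_5), S(h_4,h_5)) all reduce to 0 modulo the current basis, so we have a Gröbner basis.
Inter-reduce: drop elements whose leading term is divisible by another's, tail-reduce, and make monic.
Reduced Gröbner basis: {x + 2, y + 4}.

Since the basis is lex-ordered, y + 4 is univariate in y. Its roots are {-4}. Back-substituting each root into the other basis elements fixes the other coordinates.
  y = -4: the earlier basis element becomes x + 2 = 0, giving x = -2 — point (-2, -4).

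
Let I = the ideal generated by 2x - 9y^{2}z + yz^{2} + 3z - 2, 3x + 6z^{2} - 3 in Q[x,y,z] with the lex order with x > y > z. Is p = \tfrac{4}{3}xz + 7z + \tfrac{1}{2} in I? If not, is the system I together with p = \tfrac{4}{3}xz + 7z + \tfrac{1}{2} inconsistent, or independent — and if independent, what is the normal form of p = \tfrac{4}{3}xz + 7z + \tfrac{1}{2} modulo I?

First compute the reduced Gröbner basis of I by Buchberger's algorithm.
f_1 = 2x - 9y^{2}z + yz^{2} + 3z - 2, LT = x.
f_2 = 3x + 6z^{2} - 3, LT = x.

S(f_1,f_2): lcm = x. S = -\tfrac{9}{2}y^{2}z + \tfrac{1}{2}yz^{2} - 2z^{2} + \tfrac{3}{2}z.
  reduce S modulo (f_1, f_2):
  remainder -\tfrac{9}{2}y^{2}z + \tfrac{1}{2}yz^{2} - 2z^{2} + \tfrac{3}{2}z ≠ 0; add h_3 = -\tfrac{9}{2}y^{2}z + \tfrac{1}{2}yz^{2} - 2z^{2} + \tfrac{3}{2}z to the basis.

The other S-polynomials (S(f_1,h_3), S(f_2,h_3)) all reduce to 0 modulo the current basis, so we have a Gröbner basis.
Inter-reduce: drop elements whose leading term is divisible by another's, tail-reduce, and make monic.
Reduced Gröbner basis: {x + 2z^{2} - 1, y^{2}z - \tfrac{1}{9}yz^{2} + \tfrac{4}{9}z^{2} - \tfrac{1}{3}z}.
Label its elements g_1 = x + 2z^{2} - 1, g_2 = y^{2}z - \tfrac{1}{9}yz^{2} + \tfrac{4}{9}z^{2} - \tfrac{1}{3}z.

Reduce p = \tfrac{4}{3}xz + 7z + \tfrac{1}{2} modulo G:
  leading term xz: subtract (\tfrac{4}{3}z)·g_1 from \tfrac{4}{3}xz + 7z + \tfrac{1}{2} → -\tfrac{8}{3}z^{3} + \tfrac{25}{3}z + \tfrac{1}{2}
  leading term z^{3}: no divisor's leading term divides it; move -\tfrac{8}{3}z^{3} to the remainder.
  leading term z: no divisor's leading term divides it; move \tfrac{25}{3}z to the remainder.
  leading term 1: no divisor's leading term divides it; move \tfrac{1}{2} to the remainder.
  normal form = -\tfrac{8}{3}z^{3} + \tfrac{25}{3}z + \tfrac{1}{2}.
The normal form is nonzero, so p ∉ I. Since p minus its normal form lies in I, I + (p) = I + (r) where r = -\tfrac{8}{3}z^{3} + \tfrac{25}{3}z + \tfrac{1}{2}; decide whether this ideal is the whole ring.
Run Buchberger on G together with r (pairs among the g_i already reduce to 0 since G is a Gröbner basis):
g_1 = x + 2z^{2} - 1, LT = x.
g_2 = y^{2}z - \tfrac{1}{9}yz^{2} + \tfrac{4}{9}z^{2} - \tfrac{1}{3}z, LT = y^{2}z.
r = -\tfrac{8}{3}z^{3} + \tfrac{25}{3}z + \tfrac{1}{2}, LT = z^{3}.

S(g_2,r): lcm = y^{2}z^{3}. S = \tfrac{25}{8}y^{2}z + \tfrac{3}{16}y^{2} - \tfrac{1}{9}yz^{4} + \tfrac{4}{9}z^{4} - \tfrac{1}{3}z^{3}.
  reduce S modulo (g_1, g_2, r):
  remainder \tfrac{3}{16}y^{2} - \tfrac{1}{48}yz + \tfrac{1}{12}z - \tfrac{1}{16} ≠ 0; add m_4 = \tfrac{3}{16}y^{2} - \tfrac{1}{48}yz + \tfrac{1}{12}z - \tfrac{1}{16} to the basis.

The other S-polynomials (S(g_1,g_2), S(g_1,r), S(g_1,m_4), S(g_2,m_4), S(r,m_4)) all reduce to 0 modulo the current basis, so we have a Gröbner basis.
Inter-reduce: drop elements whose leading term is divisible by another's, tail-reduce, and make monic.
Reduced Gröbner basis: {x + 2z^{2} - 1, y^{2} - \tfrac{1}{9}yz + \tfrac{4}{9}z - \tfrac{1}{3}, z^{3} - \tfrac{25}{8}z - \tfrac{3}{16}}.
The reduced Gröbner basis of I + (p) is {x + 2z^{2} - 1, y^{2} - \tfrac{1}{9}yz + \tfrac{4}{9}z - \tfrac{1}{3}, z^{3} - \tfrac{25}{8}z - \tfrac{3}{16}} ≠ {1}, a proper ideal, so the enlarged system stays consistent: p is independent of I, with normal form -\tfrac{8}{3}z^{3} + \tfrac{25}{3}z + \tfrac{1}{2}.

\tfrac{4}{3}xz + 7z + \tfrac{1}{2} is independent of I; its normal form modulo I is -\tfrac{8}{3}z^{3} + \tfrac{25}{3}z + \tfrac{1}{2}.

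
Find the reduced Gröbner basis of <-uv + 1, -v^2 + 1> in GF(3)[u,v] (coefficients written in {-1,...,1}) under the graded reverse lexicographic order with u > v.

G = {v^2 - 1, u - v}

The reduced Gröbner basis is the canonical form of the ideal for this ordering.

f_1 = -uv + 1, LT = uv.
f_2 = -v^2 + 1, LT = v^2.

S(f_1,f_2): lcm = uv^2. S = u - v.
  leading term u: no divisor's leading term divides it; move u to the remainder.
  leading term v: no divisor's leading term divides it; move -v to the remainder.
  remainder u - v ≠ 0; add g_3 = u - v to the basis.

The other S-polynomials (S(f_1,g_3), S(f_2,g_3)) all reduce to 0 modulo the current basis, so we have a Gröbner basis.
Inter-reduce: drop elements whose leading term is divisible by another's, tail-reduce, and make monic.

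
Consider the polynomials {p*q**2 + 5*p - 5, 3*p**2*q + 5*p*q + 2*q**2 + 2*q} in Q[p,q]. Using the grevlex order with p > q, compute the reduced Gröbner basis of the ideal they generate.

f_1 = p*q**2 + 5*p - 5, LT = p*q**2.
f_2 = 3*p**2*q + 5*p*q + 2*q**2 + 2*q, LT = p**2*q.

S(f_1,f_2): lcm = p**2*q**2. S = -5/3*p*q**2 - 2/3*q**3 + 5*p**2 - 2/3*q**2 - 5*p.
  leading term p*q**2: subtract (-5/3)·f_1 from -5/3*p*q**2 - 2/3*q**3 + 5*p**2 - 2/3*q**2 - 5*p → -2/3*q**3 + 5*p**2 - 2/3*q**2 + 10/3*p - 25/3
  leading term q**3: no divisor's leading term divides it; move -2/3*q**3 to the remainder.
  leading term p**2: no divisor's leading term divides it; move 5*p**2 to the remainder.
  leading term q**2: no divisor's leading term divides it; move -2/3*q**2 to the remainder.
  leading term p: no divisor's leading term divides it; move 10/3*p to the remainder.
  leading term 1: no divisor's leading term divides it; move -25/3 to the remainder.
  remainder -2/3*q**3 + 5*p**2 - 2/3*q**2 + 10/3*p - 25/3 ≠ 0; add g_3 = -2/3*q**3 + 5*p**2 - 2/3*q**2 + 10/3*p - 25/3 to the basis.

S(f_1,g_3): lcm = p*q**3. S = 15/2*p**3 - p*q**2 + 5*p**2 + 5*p*q - 25/2*p - 5*q.
  leading term p**3: no divisor's leading term divides it; move 15/2*p**3 to the remainder.
  leading term p*q**2: subtract (-1)·f_1 from -p*q**2 + 5*p**2 + 5*p*q - 25/2*p - 5*q → 5*p**2 + 5*p*q - 15/2*p - 5*q - 5
  leading term p**2: no divisor's leading term divides it; move 5*p**2 to the remainder.
  leading term p*q: no divisor's leading term divides it; move 5*p*q to the remainder.
  leading term p: no divisor's leading term divides it; move -15/2*p to the remainder.
  leading term q: no divisor's leading term divides it; move -5*q to the remainder.
  leading term 1: no divisor's leading term divides it; move -5 to the remainder.
  remainder 15/2*p**3 + 5*p**2 + 5*p*q - 15/2*p - 5*q - 5 ≠ 0; add g_4 = 15/2*p**3 + 5*p**2 + 5*p*q - 15/2*p - 5*q - 5 to the basis.

The other S-polynomials (S(f_2,g_3), S(f_1,g_4), S(f_2,g_4), S(g_3,g_4)) all reduce to 0 modulo the current basis, so we have a Gröbner basis.

G = {p**3 + 2/3*p**2 + 2/3*p*q - p - 2/3*q - 2/3, p**2*q + 5/3*p*q + 2/3*q**2 + 2/3*q, p*q**2 + 5*p - 5, q**3 - 15/2*p**2 + q**2 - 5*p + 25/2}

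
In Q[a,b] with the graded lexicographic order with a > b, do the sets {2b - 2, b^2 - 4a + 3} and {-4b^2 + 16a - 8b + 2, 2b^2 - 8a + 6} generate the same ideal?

No, the ideals differ.

For a fixed monomial order, each ideal has a unique reduced Gröbner basis; comparing bases decides equality.
Buchberger on the first generating set:
f_1 = 2b - 2, LT = b.
f_2 = b^2 - 4a + 3, LT = b^2.

S(f_1,f_2): lcm = b^2. S = 4a - b - 3.
  reduce S modulo (f_1, f_2):
  remainder 4a - 4 ≠ 0; add g_3 = 4a - 4 to the basis.

The other S-polynomials (S(f_1,g_3), S(f_2,g_3)) all reduce to 0 modulo the current basis, so we have a Gröbner basis.
Inter-reduce: drop elements whose leading term is divisible by another's, tail-reduce, and make monic.
Reduced Gröbner basis: {a - 1, b - 1}.

Buchberger on the second generating set:
h_1 = -4b^2 + 16a - 8b + 2, LT = b^2.
h_2 = 2b^2 - 8a + 6, LT = b^2.

S(h_1,h_2): lcm = b^2. S = 2b - 7/2.
  reduce S modulo (h_1, h_2):
  remainder 2b - 7/2 ≠ 0; add k_3 = 2b - 7/2 to the basis.

S(h_1,k_3): lcm = b^2. S = -4a + 15/4b - 1/2.
  reduce S modulo (h_1, h_2, k_3):
  remainder -4a + 97/16 ≠ 0; add k_4 = -4a + 97/16 to the basis.

The other S-polynomials (S(h_2,k_3), S(h_1,k_4), S(h_2,k_4), S(k_3,k_4)) all reduce to 0 modulo the current basis, so we have a Gröbner basis.
Inter-reduce: drop elements whose leading term is divisible by another's, tail-reduce, and make monic.
Reduced Gröbner basis: {a - 97/64, b - 7/4}.

Since the reduced bases disagree, the two ideals are not the same.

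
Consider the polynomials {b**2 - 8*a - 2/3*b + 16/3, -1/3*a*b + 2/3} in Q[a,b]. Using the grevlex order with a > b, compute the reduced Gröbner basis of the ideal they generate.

f_1 = b**2 - 8*a - 2/3*b + 16/3, LT = b**2.
f_2 = -1/3*a*b + 2/3, LT = a*b.

S(f_1,f_2): lcm = a*b**2. S = -8*a**2 - 2/3*a*b + 16/3*a + 2*b.
  reduce S modulo (f_1, f_2):
  remainder -8*a**2 + 16/3*a + 2*b - 4/3 ≠ 0; add g_3 = -8*a**2 + 16/3*a + 2*b - 4/3 to the basis.

The other S-polynomials (S(f_1,g_3), S(f_2,g_3)) all reduce to 0 modulo the current basis, so we have a Gröbner basis.

G = {a**2 - 2/3*a - 1/4*b + 1/6, a*b - 2, b**2 - 8*a - 2/3*b + 16/3}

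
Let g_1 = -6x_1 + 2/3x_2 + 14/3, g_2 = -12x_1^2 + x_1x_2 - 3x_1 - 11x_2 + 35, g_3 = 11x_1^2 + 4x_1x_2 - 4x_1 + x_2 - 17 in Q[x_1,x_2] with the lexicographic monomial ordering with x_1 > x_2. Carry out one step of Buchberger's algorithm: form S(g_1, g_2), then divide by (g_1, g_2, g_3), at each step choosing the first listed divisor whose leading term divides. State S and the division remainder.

lcm(LM(g_1), LM(g_2)) = x_1^2.
S = (lcm/LT(g_1))·g_1 − (lcm/LT(g_2))·g_2 = -1/36x_1x_2 - 37/36x_1 - 11/12x_2 + 35/12.
Reduce S modulo (g_1, g_2, g_3) in that order:
  leading term x_1x_2: subtract (1/216x_2)·g_1 from -1/36x_1x_2 - 37/36x_1 - 11/12x_2 + 35/12 → -37/36x_1 - 1/324x_2^2 - 76/81x_2 + 35/12
  leading term x_1: subtract (37/216)·g_1 from -37/36x_1 - 1/324x_2^2 - 76/81x_2 + 35/12 → -1/324x_2^2 - 341/324x_2 + 343/162
  leading term x_2^2: no divisor's leading term divides it; move -1/324x_2^2 to the remainder.
  leading term x_2: no divisor's leading term divides it; move -341/324x_2 to the remainder.
  leading term 1: no divisor's leading term divides it; move 343/162 to the remainder.
The remainder -1/324x_2^2 - 341/324x_2 + 343/162 is nonzero, so it would be added as the next basis element.

S(g_1, g_2) = -1/36x_1x_2 - 37/36x_1 - 11/12x_2 + 35/12; remainder on division = -1/324x_2^2 - 341/324x_2 + 343/162.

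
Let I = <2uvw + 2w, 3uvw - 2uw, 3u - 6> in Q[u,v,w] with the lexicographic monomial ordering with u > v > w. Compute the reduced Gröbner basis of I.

f_1 = 2uvw + 2w, LT = uvw.
f_2 = 3uvw - 2uw, LT = uvw.
f_3 = 3u - 6, LT = u.

S(f_1,f_2): lcm = uvw. S = 2/3uw + w.
  leading term uw: subtract (2/9w)·f_3 from 2/3uw + w → 7/3w
  leading term w: no divisor's leading term divides it; move 7/3w to the remainder.
  remainder 7/3w ≠ 0; add g_4 = 7/3w to the basis.

The other S-polynomials (S(f_1,f_3), S(f_2,f_3), S(f_1,g_4), S(f_2,g_4), S(f_3,g_4)) all reduce to 0 modulo the current basis, so we have a Gröbner basis.
Inter-reduce: drop elements whose leading term is divisible by another's, tail-reduce, and make monic.

G = {u - 2, w}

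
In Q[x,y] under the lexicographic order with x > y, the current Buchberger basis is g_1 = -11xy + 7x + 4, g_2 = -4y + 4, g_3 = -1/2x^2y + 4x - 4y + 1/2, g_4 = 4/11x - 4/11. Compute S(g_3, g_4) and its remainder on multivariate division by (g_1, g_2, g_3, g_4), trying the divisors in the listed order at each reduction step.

lcm(LM(g_3), LM(g_4)) = x^2y.
S = (lcm/LT(g_3))·g_3 − (lcm/LT(g_4))·g_4 = xy - 8x + 8y - 1.
Reduce S modulo (g_1, g_2, g_3, g_4) in that order:
  leading term xy: subtract (-1/11)·g_1 from xy - 8x + 8y - 1 → -81/11x + 8y - 7/11
  leading term x: subtract (-81/4)·g_4 from -81/11x + 8y - 7/11 → 8y - 8
  leading term y: subtract (-2)·g_2 from 8y - 8 → 0
The remainder is 0, so this S-polynomial contributes no new basis element.

S(g_3, g_4) = xy - 8x + 8y - 1; remainder on division = 0.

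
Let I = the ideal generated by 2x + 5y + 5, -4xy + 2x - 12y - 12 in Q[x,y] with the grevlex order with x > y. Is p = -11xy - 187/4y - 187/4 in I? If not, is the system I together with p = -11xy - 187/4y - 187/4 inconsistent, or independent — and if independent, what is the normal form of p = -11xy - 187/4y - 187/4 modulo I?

First compute the reduced Gröbner basis of I by Buchberger's algorithm.
f_1 = 2x + 5y + 5, LT = x.
f_2 = -4xy + 2x - 12y - 12, LT = xy.

S(f_1,f_2): lcm = xy. S = 5/2y^2 + 1/2x - 1/2y - 3.
  leading term y^2: no divisor's leading term divides it; move 5/2y^2 to the remainder.
  leading term x: subtract (1/4)·f_1 from 1/2x - 1/2y - 3 → -7/4y - 17/4
  leading term y: no divisor's leading term divides it; move -7/4y to the remainder.
  leading term 1: no divisor's leading term divides it; move -17/4 to the remainder.
  remainder 5/2y^2 - 7/4y - 17/4 ≠ 0; add h_3 = 5/2y^2 - 7/4y - 17/4 to the basis.

The other S-polynomials (S(f_1,h_3), S(f_2,h_3)) all reduce to 0 modulo the current basis, so we have a Gröbner basis.
Inter-reduce: drop elements whose leading term is divisible by another's, tail-reduce, and make monic.
Reduced Gröbner basis: {y^2 - 7/10y - 17/10, x + 5/2y + 5/2}.
Label its elements g_1 = y^2 - 7/10y - 17/10, g_2 = x + 5/2y + 5/2.

Reduce p = -11xy - 187/4y - 187/4 modulo G:
  leading term xy: subtract (-11y)·g_2 from -11xy - 187/4y - 187/4 → 55/2y^2 - 77/4y - 187/4
  leading term y^2: subtract (55/2)·g_1 from 55/2y^2 - 77/4y - 187/4 → 0
  normal form = 0.
Since the normal form is 0, p ∈ I.

Ideal membership is decidable via reduction modulo a Gröbner basis.

-11xy - 187/4y - 187/4 lies in I (it reduces to 0).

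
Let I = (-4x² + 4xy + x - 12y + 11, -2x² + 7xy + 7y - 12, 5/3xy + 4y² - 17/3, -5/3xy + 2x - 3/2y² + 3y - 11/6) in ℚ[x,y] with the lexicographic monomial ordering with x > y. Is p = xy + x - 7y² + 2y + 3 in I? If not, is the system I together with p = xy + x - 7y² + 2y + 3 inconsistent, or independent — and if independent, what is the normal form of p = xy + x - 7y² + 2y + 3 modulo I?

First compute the reduced Gröbner basis of I by Buchberger's algorithm.
f_1 = -4x² + 4xy + x - 12y + 11, LT = x².
f_2 = -2x² + 7xy + 7y - 12, LT = x².
f_3 = 5/3xy + 4y² - 17/3, LT = xy.
f_4 = -5/3xy + 2x - 3/2y² + 3y - 11/6, LT = xy.

S(f_1,f_2): lcm = x². S = 5/2xy - ¼x + 13/2y - 35/4.
  reduce S modulo (f_1, f_2, f_3, f_4):
  remainder -¼x - 6y² + 13/2y - ¼ ≠ 0; add h_5 = -¼x - 6y² + 13/2y - ¼ to the basis.

S(f_1,f_3): lcm = x²y. S = -17/5xy² - ¼xy + 17/5x + 3y² - 11/4y.
  reduce S modulo (f_1, f_2, f_3, f_4, h_5):
  remainder 204/25y³ - 78y² + 7409/100y - 17/4 ≠ 0; add h_6 = 204/25y³ - 78y² + 7409/100y - 17/4 to the basis.

S(f_1,f_4): lcm = x²y. S = 6/5x² - 19/10xy² + 31/20xy - 11/10x + 3y² - 11/4y.
  reduce S modulo (f_1, f_2, f_3, f_4, h_5, h_6):
  remainder 5031/85y² - 51009/680y + 633/40 ≠ 0; add h_7 = 5031/85y² - 51009/680y + 633/40 to the basis.

S(f_2,f_3): lcm = x²y. S = -59/10xy² + 17/5x - 7/2y² + 6y.
  reduce S modulo (f_1, f_2, f_3, f_4, h_5, h_6, h_7):
  remainder 1269287/134160y - 1269287/134160 ≠ 0; add h_8 = 1269287/134160y - 1269287/134160 to the basis.

The other S-polynomials (S(f_2,f_4), S(f_3,f_4), S(f_1,h_5), S(f_2,h_5), S(f_3,h_5), S(f_4,h_5), S(f_1,h_6), S(f_2,h_6), S(f_3,h_6), S(f_4,h_6), S(h_5,h_6), S(f_1,h_7), S(f_2,h_7), S(f_3,h_7), S(f_4,h_7), S(h_5,h_7), S(h_6,h_7), S(f_1,h_8), S(f_2,h_8), S(f_3,h_8), S(f_4,h_8), S(h_5,h_8), S(h_6,h_8), S(h_7,h_8)) all reduce to 0 modulo the current basis, so we have a Gröbner basis.
Inter-reduce: drop elements whose leading term is divisible by another's, tail-reduce, and make monic.
Reduced Gröbner basis: {x - 1, y - 1}.
Label its elements g_1 = x - 1, g_2 = y - 1.

Reduce p = xy + x - 7y² + 2y + 3 modulo G:
  leading term xy: subtract (y)·g_1 from xy + x - 7y² + 2y + 3 → x - 7y² + 3y + 3
  leading term x: subtract (1)·g_1 from x - 7y² + 3y + 3 → -7y² + 3y + 4
  leading term y²: subtract (-7y)·g_2 from -7y² + 3y + 4 → -4y + 4
  leading term y: subtract (-4)·g_2 from -4y + 4 → 0
  normal form = 0.
Since the normal form is 0, p ∈ I.

The remainder on division by a Gröbner basis is unique — it is the normal form.

xy + x - 7y² + 2y + 3 lies in I (it reduces to 0).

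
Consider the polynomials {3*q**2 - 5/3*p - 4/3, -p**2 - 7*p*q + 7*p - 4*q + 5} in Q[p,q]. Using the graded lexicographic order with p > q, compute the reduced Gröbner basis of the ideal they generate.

G = {p**2 + 7*p*q - 7*p + 4*q - 5, q**2 - 5/9*p - 4/9}

f_1 = 3*q**2 - 5/3*p - 4/3, LT = q**2.
f_2 = -p**2 - 7*p*q + 7*p - 4*q + 5, LT = p**2.

S(f_1,f_2): leading monomials are coprime, so the S-polynomial reduces to 0 (Buchberger's first criterion).
Every S-polynomial of the final basis reduces to 0, so we have a Gröbner basis.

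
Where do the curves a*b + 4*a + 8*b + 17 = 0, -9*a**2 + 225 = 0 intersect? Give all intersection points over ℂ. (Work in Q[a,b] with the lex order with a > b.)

{(5, -37/13), (-5, 1)}

Compute a lex Gröbner basis by Buchberger's algorithm.
f_1 = a*b + 4*a + 8*b + 17, LT = a*b.
f_2 = -9*a**2 + 225, LT = a**2.

S(f_1,f_2): lcm = a**2*b. S = 4*a**2 + 8*a*b + 17*a + 25*b.
  reduce S modulo (f_1, f_2):
  remainder -15*a - 39*b - 36 ≠ 0; add h_3 = -15*a - 39*b - 36 to the basis.

S(f_1,h_3): lcm = a*b. S = 4*a - 13/5*b**2 + 28/5*b + 17.
  reduce S modulo (f_1, f_2, h_3):
  remainder -13/5*b**2 - 24/5*b + 37/5 ≠ 0; add h_4 = -13/5*b**2 - 24/5*b + 37/5 to the basis.

The other S-polynomials (S(f_2,h_3), S(f_1,h_4), S(f_2,h_4), S(h_3,h_4)) all reduce to 0 modulo the current basis, so we have a Gröbner basis.
Inter-reduce: drop elements whose leading term is divisible by another's, tail-reduce, and make monic.
Reduced Gröbner basis: {a + 13/5*b + 12/5, b**2 + 24/13*b - 37/13}.

Since the basis is lex-ordered, b**2 + 24/13*b - 37/13 is univariate in b. Its roots are {-37/13, 1}. Back-substituting each root into the other basis elements fixes the other coordinates.
  b = -37/13: the earlier basis element becomes a - 5 = 0, giving a = 5 — point (5, -37/13).
  b = 1: the earlier basis element becomes a + 5 = 0, giving a = -5 — point (-5, 1).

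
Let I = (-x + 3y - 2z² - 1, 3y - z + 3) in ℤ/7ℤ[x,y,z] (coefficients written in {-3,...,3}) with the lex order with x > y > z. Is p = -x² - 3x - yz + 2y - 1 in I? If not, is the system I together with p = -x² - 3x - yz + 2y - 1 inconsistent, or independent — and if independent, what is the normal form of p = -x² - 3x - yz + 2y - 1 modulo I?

-x² - 3x - yz + 2y - 1 is independent of I; its normal form modulo I is 3z⁴ - 3z³ - 2z² + 2z.

First compute the reduced Gröbner basis of I by Buchberger's algorithm.
f_1 = -x + 3y - 2z² - 1, LT = x.
f_2 = 3y - z + 3, LT = y.

S(f_1,f_2): leading monomials are coprime, so the S-polynomial reduces to 0 (Buchberger's first criterion).
Every S-polynomial of the final basis reduces to 0, so we have a Gröbner basis.
Inter-reduce: drop elements whose leading term is divisible by another's, tail-reduce, and make monic.
Reduced Gröbner basis: {x + 2z² - z - 3, y + 2z + 1}.
Label its elements g_1 = x + 2z² - z - 3, g_2 = y + 2z + 1.

Reduce p = -x² - 3x - yz + 2y - 1 modulo G:
  leading term x²: subtract (-x)·g_1 from -x² - 3x - yz + 2y - 1 → 2xz² - xz + x - yz + 2y - 1
  leading term xz²: subtract (2z²)·g_1 from 2xz² - xz + x - yz + 2y - 1 → -xz + x - yz + 2y + 3z⁴ + 2z³ - z² - 1
  leading term xz: subtract (-z)·g_1 from -xz + x - yz + 2y + 3z⁴ + 2z³ - z² - 1 → x - yz + 2y + 3z⁴ - 3z³ - 2z² - 3z - 1
  leading term x: subtract (1)·g_1 from x - yz + 2y + 3z⁴ - 3z³ - 2z² - 3z - 1 → -yz + 2y + 3z⁴ - 3z³ + 3z² - 2z + 2
  leading term yz: subtract (-z)·g_2 from -yz + 2y + 3z⁴ - 3z³ + 3z² - 2z + 2 → 2y + 3z⁴ - 3z³ - 2z² - z + 2
  leading term y: subtract (2)·g_2 from 2y + 3z⁴ - 3z³ - 2z² - z + 2 → 3z⁴ - 3z³ - 2z² + 2z
  leading term z⁴: no divisor's leading term divides it; move 3z⁴ to the remainder.
  leading term z³: no divisor's leading term divides it; move -3z³ to the remainder.
  leading term z²: no divisor's leading term divides it; move -2z² to the remainder.
  leading term z: no divisor's leading term divides it; move 2z to the remainder.
  normal form = 3z⁴ - 3z³ - 2z² + 2z.
The normal form is nonzero, so p ∉ I. Since p minus its normal form lies in I, I + (p) = I + (r) where r = 3z⁴ - 3z³ - 2z² + 2z; decide whether this ideal is the whole ring.
Run Buchberger on G together with r (pairs among the g_i already reduce to 0 since G is a Gröbner basis):
g_1 = x + 2z² - z - 3, LT = x.
g_2 = y + 2z + 1, LT = y.
r = 3z⁴ - 3z³ - 2z² + 2z, LT = z⁴.

S(g_1,g_2): leading monomials are coprime, so the S-polynomial reduces to 0 (Buchberger's first criterion).
S(g_1,r): leading monomials are coprime, so the S-polynomial reduces to 0 (Buchberger's first criterion).
S(g_2,r): leading monomials are coprime, so the S-polynomial reduces to 0 (Buchberger's first criterion).
Every S-polynomial of the final basis reduces to 0, so we have a Gröbner basis.
Inter-reduce: drop elements whose leading term is divisible by another's, tail-reduce, and make monic.
Reduced Gröbner basis: {x + 2z² - z - 3, y + 2z + 1, z⁴ - z³ - 3z² + 3z}.
The reduced Gröbner basis of I + (p) is {x + 2z² - z - 3, y + 2z + 1, z⁴ - z³ - 3z² + 3z} ≠ {1}, a proper ideal, so the enlarged system stays consistent: p is independent of I, with normal form 3z⁴ - 3z³ - 2z² + 2z.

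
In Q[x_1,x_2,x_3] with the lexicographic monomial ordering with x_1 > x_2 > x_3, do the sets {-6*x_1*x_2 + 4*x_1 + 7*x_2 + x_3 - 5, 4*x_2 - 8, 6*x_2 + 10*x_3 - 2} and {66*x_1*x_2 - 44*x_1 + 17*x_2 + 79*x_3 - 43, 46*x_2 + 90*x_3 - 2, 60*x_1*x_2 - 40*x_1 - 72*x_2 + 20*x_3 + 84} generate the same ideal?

Yes, the ideals are equal.

Since reduced Gröbner bases are canonical representatives of ideals under a given ordering, it suffices to compute and compare them.
Buchberger on the first generating set:
f_1 = -6*x_1*x_2 + 4*x_1 + 7*x_2 + x_3 - 5, LT = x_1*x_2.
f_2 = 4*x_2 - 8, LT = x_2.
f_3 = 6*x_2 + 10*x_3 - 2, LT = x_2.

S(f_1,f_2): lcm = x_1*x_2. S = 4/3*x_1 - 7/6*x_2 - 1/6*x_3 + 5/6.
  leading term x_1: no divisor's leading term divides it; move 4/3*x_1 to the remainder.
  leading term x_2: subtract (-7/24)·f_2 from -7/6*x_2 - 1/6*x_3 + 5/6 → -1/6*x_3 - 3/2
  leading term x_3: no divisor's leading term divides it; move -1/6*x_3 to the remainder.
  leading term 1: no divisor's leading term divides it; move -3/2 to the remainder.
  remainder 4/3*x_1 - 1/6*x_3 - 3/2 ≠ 0; add g_4 = 4/3*x_1 - 1/6*x_3 - 3/2 to the basis.

S(f_1,f_3): lcm = x_1*x_2. S = -5/3*x_1*x_3 - 1/3*x_1 - 7/6*x_2 - 1/6*x_3 + 5/6.
  leading term x_1*x_3: subtract (-5/4*x_3)·g_4 from -5/3*x_1*x_3 - 1/3*x_1 - 7/6*x_2 - 1/6*x_3 + 5/6 → -1/3*x_1 - 7/6*x_2 - 5/24*x_3**2 - 49/24*x_3 + 5/6
  leading term x_1: subtract (-1/4)·g_4 from -1/3*x_1 - 7/6*x_2 - 5/24*x_3**2 - 49/24*x_3 + 5/6 → -7/6*x_2 - 5/24*x_3**2 - 25/12*x_3 + 11/24
  leading term x_2: subtract (-7/24)·f_2 from -7/6*x_2 - 5/24*x_3**2 - 25/12*x_3 + 11/24 → -5/24*x_3**2 - 25/12*x_3 - 15/8
  leading term x_3**2: no divisor's leading term divides it; move -5/24*x_3**2 to the remainder.
  leading term x_3: no divisor's leading term divides it; move -25/12*x_3 to the remainder.
  leading term 1: no divisor's leading term divides it; move -15/8 to the remainder.
  remainder -5/24*x_3**2 - 25/12*x_3 - 15/8 ≠ 0; add g_5 = -5/24*x_3**2 - 25/12*x_3 - 15/8 to the basis.

S(f_2,f_3): lcm = x_2. S = -5/3*x_3 - 5/3.
  leading term x_3: no divisor's leading term divides it; move -5/3*x_3 to the remainder.
  leading term 1: no divisor's leading term divides it; move -5/3 to the remainder.
  remainder -5/3*x_3 - 5/3 ≠ 0; add g_6 = -5/3*x_3 - 5/3 to the basis.

The other S-polynomials (S(f_1,g_4), S(f_2,g_4), S(f_3,g_4), S(f_1,g_5), S(f_2,g_5), S(f_3,g_5), S(g_4,g_5), S(f_1,g_6), S(f_2,g_6), S(f_3,g_6), S(g_4,g_6), S(g_5,g_6)) all reduce to 0 modulo the current basis, so we have a Gröbner basis.
Inter-reduce: drop elements whose leading term is divisible by another's, tail-reduce, and make monic.
Reduced Gröbner basis: {x_1 - 1, x_2 - 2, x_3 + 1}.

Buchberger on the second generating set:
h_1 = 66*x_1*x_2 - 44*x_1 + 17*x_2 + 79*x_3 - 43, LT = x_1*x_2.
h_2 = 46*x_2 + 90*x_3 - 2, LT = x_2.
h_3 = 60*x_1*x_2 - 40*x_1 - 72*x_2 + 20*x_3 + 84, LT = x_1*x_2.

S(h_1,h_2): lcm = x_1*x_2. S = -45/23*x_1*x_3 - 43/69*x_1 + 17/66*x_2 + 79/66*x_3 - 43/66.
  leading term x_1*x_3: no divisor's leading term divides it; move -45/23*x_1*x_3 to the remainder.
  leading term x_1: no divisor's leading term divides it; move -43/69*x_1 to the remainder.
  leading term x_2: subtract (17/3036)·h_2 from 17/66*x_2 + 79/66*x_3 - 43/66 → 526/759*x_3 - 162/253
  leading term x_3: no divisor's leading term divides it; move 526/759*x_3 to the remainder.
  leading term 1: no divisor's leading term divides it; move -162/253 to the remainder.
  remainder -45/23*x_1*x_3 - 43/69*x_1 + 526/759*x_3 - 162/253 ≠ 0; add k_4 = -45/23*x_1*x_3 - 43/69*x_1 + 526/759*x_3 - 162/253 to the basis.

S(h_1,h_3): lcm = x_1*x_2. S = 481/330*x_2 + 19/22*x_3 - 677/330.
  leading term x_2: subtract (481/15180)·h_2 from 481/330*x_2 + 19/22*x_3 - 677/330 → -503/253*x_3 - 503/253
  leading term x_3: no divisor's leading term divides it; move -503/253*x_3 to the remainder.
  leading term 1: no divisor's leading term divides it; move -503/253 to the remainder.
  remainder -503/253*x_3 - 503/253 ≠ 0; add k_5 = -503/253*x_3 - 503/253 to the basis.

S(k_4,k_5): lcm = x_1*x_3. S = -92/135*x_1 - 526/1485*x_3 + 18/55.
  leading term x_1: no divisor's leading term divides it; move -92/135*x_1 to the remainder.
  leading term x_3: subtract (12098/67905)·k_5 from -526/1485*x_3 + 18/55 → 92/135
  leading term 1: no divisor's leading term divides it; move 92/135 to the remainder.
  remainder -92/135*x_1 + 92/135 ≠ 0; add k_6 = -92/135*x_1 + 92/135 to the basis.

The other S-polynomials (S(h_2,h_3), S(h_1,k_4), S(h_2,k_4), S(h_3,k_4), S(h_1,k_5), S(h_2,k_5), S(h_3,k_5), S(h_1,k_6), S(h_2,k_6), S(h_3,k_6), S(k_4,k_6), S(k_5,k_6)) all reduce to 0 modulo the current basis, so we have a Gröbner basis.
Inter-reduce: drop elements whose leading term is divisible by another's, tail-reduce, and make monic.
Reduced Gröbner basis: {x_1 - 1, x_2 - 2, x_3 + 1}.

The two bases agree; hence the ideals are identical.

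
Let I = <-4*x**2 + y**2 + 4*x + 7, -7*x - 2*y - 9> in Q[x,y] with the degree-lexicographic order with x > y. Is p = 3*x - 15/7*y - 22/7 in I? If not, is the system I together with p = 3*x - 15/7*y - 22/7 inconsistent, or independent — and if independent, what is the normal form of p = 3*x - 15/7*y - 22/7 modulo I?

First compute the reduced Gröbner basis of I by Buchberger's algorithm.
f_1 = -4*x**2 + y**2 + 4*x + 7, LT = x**2.
f_2 = -7*x - 2*y - 9, LT = x.

S(f_1,f_2): lcm = x**2. S = -2/7*x*y - 1/4*y**2 - 16/7*x - 7/4.
  leading term x*y: subtract (2/49*y)·f_2 from -2/7*x*y - 1/4*y**2 - 16/7*x - 7/4 → -33/196*y**2 - 16/7*x + 18/49*y - 7/4
  leading term y**2: no divisor's leading term divides it; move -33/196*y**2 to the remainder.
  leading term x: subtract (16/49)·f_2 from -16/7*x + 18/49*y - 7/4 → 50/49*y + 233/196
  leading term y: no divisor's leading term divides it; move 50/49*y to the remainder.
  leading term 1: no divisor's leading term divides it; move 233/196 to the remainder.
  remainder -33/196*y**2 + 50/49*y + 233/196 ≠ 0; add h_3 = -33/196*y**2 + 50/49*y + 233/196 to the basis.

The other S-polynomials (S(f_1,h_3), S(f_2,h_3)) all reduce to 0 modulo the current basis, so we have a Gröbner basis.
Inter-reduce: drop elements whose leading term is divisible by another's, tail-reduce, and make monic.
Reduced Gröbner basis: {y**2 - 200/33*y - 233/33, x + 2/7*y + 9/7}.
Label its elements g_1 = y**2 - 200/33*y - 233/33, g_2 = x + 2/7*y + 9/7.

Reduce p = 3*x - 15/7*y - 22/7 modulo G:
  leading term x: subtract (3)·g_2 from 3*x - 15/7*y - 22/7 → -3*y - 7
  leading term y: no divisor's leading term divides it; move -3*y to the remainder.
  leading term 1: no divisor's leading term divides it; move -7 to the remainder.
  normal form = -3*y - 7.
The normal form is nonzero, so p ∉ I. Since p minus its normal form lies in I, I + (p) = I + (r) where r = -3*y - 7; decide whether this ideal is the whole ring.
Run Buchberger on G together with r (pairs among the g_i already reduce to 0 since G is a Gröbner basis):
g_1 = y**2 - 200/33*y - 233/33, LT = y**2.
g_2 = x + 2/7*y + 9/7, LT = x.
r = -3*y - 7, LT = y.

S(g_1,r): lcm = y**2. S = -277/33*y - 233/33.
  leading term y: subtract (277/99)·r from -277/33*y - 233/33 → 1240/99
  leading term 1: no divisor's leading term divides it; move 1240/99 to the remainder.
  remainder 1240/99 ≠ 0; add m_4 = 1240/99 to the basis.

The other S-polynomials (S(g_1,g_2), S(g_2,r), S(g_1,m_4), S(g_2,m_4), S(r,m_4)) all reduce to 0 modulo the current basis, so we have a Gröbner basis.
Inter-reduce: drop elements whose leading term is divisible by another's, tail-reduce, and make monic.
Reduced Gröbner basis: {1}.
The reduced Gröbner basis of I + (p) is {1}: the ideal is the whole ring, so the enlarged system has no common solution — adjoining p is inconsistent.

Adjoining 3*x - 15/7*y - 22/7 makes the ideal the whole ring: the system is inconsistent.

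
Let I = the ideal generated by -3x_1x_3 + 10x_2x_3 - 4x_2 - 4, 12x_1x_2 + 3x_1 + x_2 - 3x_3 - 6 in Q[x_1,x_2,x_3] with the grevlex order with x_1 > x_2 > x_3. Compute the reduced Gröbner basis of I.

f_1 = -3x_1x_3 + 10x_2x_3 - 4x_2 - 4, LT = x_1x_3.
f_2 = 12x_1x_2 + 3x_1 + x_2 - 3x_3 - 6, LT = x_1x_2.

S(f_1,f_2): lcm = x_1x_2x_3. S = -\tfrac{10}{3}x_2^{2}x_3 + \tfrac{4}{3}x_2^{2} - \tfrac{1}{4}x_1x_3 - \tfrac{1}{12}x_2x_3 + \tfrac{1}{4}x_3^{2} + \tfrac{4}{3}x_2 + \tfrac{1}{2}x_3.
  reduce S modulo (f_1, f_2):
  remainder -\tfrac{10}{3}x_2^{2}x_3 + \tfrac{4}{3}x_2^{2} - \tfrac{11}{12}x_2x_3 + \tfrac{1}{4}x_3^{2} + \tfrac{5}{3}x_2 + \tfrac{1}{2}x_3 + \tfrac{1}{3} ≠ 0; add g_3 = -\tfrac{10}{3}x_2^{2}x_3 + \tfrac{4}{3}x_2^{2} - \tfrac{11}{12}x_2x_3 + \tfrac{1}{4}x_3^{2} + \tfrac{5}{3}x_2 + \tfrac{1}{2}x_3 + \tfrac{1}{3} to the basis.

The other S-polynomials (S(f_1,g_3), S(f_2,g_3)) all reduce to 0 modulo the current basis, so we have a Gröbner basis.

G = {x_2^{2}x_3 - \tfrac{2}{5}x_2^{2} + \tfrac{11}{40}x_2x_3 - \tfrac{3}{40}x_3^{2} - \tfrac{1}{2}x_2 - \tfrac{3}{20}x_3 - \tfrac{1}{10}, x_1x_2 + \tfrac{1}{4}x_1 + \tfrac{1}{12}x_2 - \tfrac{1}{4}x_3 - \tfrac{1}{2}, x_1x_3 - \tfrac{10}{3}x_2x_3 + \tfrac{4}{3}x_2 + \tfrac{4}{3}}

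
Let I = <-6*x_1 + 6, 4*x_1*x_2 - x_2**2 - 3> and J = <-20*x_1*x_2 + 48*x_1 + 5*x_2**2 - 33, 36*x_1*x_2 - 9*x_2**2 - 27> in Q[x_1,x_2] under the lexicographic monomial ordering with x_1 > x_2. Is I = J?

Yes, the ideals are equal.

Two ideals are equal iff their reduced Gröbner bases coincide (the reduced basis is unique for a fixed ordering).
Buchberger on the first generating set:
f_1 = -6*x_1 + 6, LT = x_1.
f_2 = 4*x_1*x_2 - x_2**2 - 3, LT = x_1*x_2.

S(f_1,f_2): lcm = x_1*x_2. S = 1/4*x_2**2 - x_2 + 3/4.
  leading term x_2**2: no divisor's leading term divides it; move 1/4*x_2**2 to the remainder.
  leading term x_2: no divisor's leading term divides it; move -x_2 to the remainder.
  leading term 1: no divisor's leading term divides it; move 3/4 to the remainder.
  remainder 1/4*x_2**2 - x_2 + 3/4 ≠ 0; add g_3 = 1/4*x_2**2 - x_2 + 3/4 to the basis.

The other S-polynomials (S(f_1,g_3), S(f_2,g_3)) all reduce to 0 modulo the current basis, so we have a Gröbner basis.
Inter-reduce: drop elements whose leading term is divisible by another's, tail-reduce, and make monic.
Reduced Gröbner basis: {x_1 - 1, x_2**2 - 4*x_2 + 3}.

Buchberger on the second generating set:
h_1 = -20*x_1*x_2 + 48*x_1 + 5*x_2**2 - 33, LT = x_1*x_2.
h_2 = 36*x_1*x_2 - 9*x_2**2 - 27, LT = x_1*x_2.

S(h_1,h_2): lcm = x_1*x_2. S = -12/5*x_1 + 12/5.
  leading term x_1: no divisor's leading term divides it; move -12/5*x_1 to the remainder.
  leading term 1: no divisor's leading term divides it; move 12/5 to the remainder.
  remainder -12/5*x_1 + 12/5 ≠ 0; add k_3 = -12/5*x_1 + 12/5 to the basis.

S(h_1,k_3): lcm = x_1*x_2. S = -12/5*x_1 - 1/4*x_2**2 + x_2 + 33/20.
  leading term x_1: subtract (1)·k_3 from -12/5*x_1 - 1/4*x_2**2 + x_2 + 33/20 → -1/4*x_2**2 + x_2 - 3/4
  leading term x_2**2: no divisor's leading term divides it; move -1/4*x_2**2 to the remainder.
  leading term x_2: no divisor's leading term divides it; move x_2 to the remainder.
  leading term 1: no divisor's leading term divides it; move -3/4 to the remainder.
  remainder -1/4*x_2**2 + x_2 - 3/4 ≠ 0; add k_4 = -1/4*x_2**2 + x_2 - 3/4 to the basis.

The other S-polynomials (S(h_2,k_3), S(h_1,k_4), S(h_2,k_4), S(k_3,k_4)) all reduce to 0 modulo the current basis, so we have a Gröbner basis.
Inter-reduce: drop elements whose leading term is divisible by another's, tail-reduce, and make monic.
Reduced Gröbner basis: {x_1 - 1, x_2**2 - 4*x_2 + 3}.

These coincide, so the ideals are equal.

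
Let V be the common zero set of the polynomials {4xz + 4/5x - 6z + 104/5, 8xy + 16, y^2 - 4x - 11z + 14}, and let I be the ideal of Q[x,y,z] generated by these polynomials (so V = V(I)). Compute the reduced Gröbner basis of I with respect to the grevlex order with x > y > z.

G = {x^2 - 81/20x + 1/2y + 33/8z - 143/10, xy + 2, y^2 - 4x - 11z + 14, xz + 1/5x - 3/2z + 26/5, yz - 52/15y + 4/3z + 4/15, z^2 - 4/3x + 4/9y - 196/45z + 112/45}

Buchberger's algorithm terminates because the ascending chain of leading-term ideals stabilizes.

f_1 = 4xz + 4/5x - 6z + 104/5, LT = xz.
f_2 = 8xy + 16, LT = xy.
f_3 = y^2 - 4x - 11z + 14, LT = y^2.

S(f_1,f_2): lcm = xyz. S = 1/5xy - 3/2yz + 26/5y - 2z.
  reduce S modulo (f_1, f_2, f_3):
  remainder -3/2yz + 26/5y - 2z - 2/5 ≠ 0; add g_4 = -3/2yz + 26/5y - 2z - 2/5 to the basis.

S(f_2,f_3): lcm = xy^2. S = 4x^2 + 11xz - 14x + 2y.
  reduce S modulo (f_1, f_2, f_3, g_4):
  remainder 4x^2 - 81/5x + 2y + 33/2z - 286/5 ≠ 0; add g_5 = 4x^2 - 81/5x + 2y + 33/2z - 286/5 to the basis.

S(f_3,g_4): lcm = y^2z. S = 52/15y^2 - 4xz - 4/3yz - 11z^2 - 4/15y + 14z.
  reduce S modulo (f_1, f_2, f_3, g_4, g_5):
  remainder -11z^2 + 44/3x - 44/9y + 2156/45z - 1232/45 ≠ 0; add g_6 = -11z^2 + 44/3x - 44/9y + 2156/45z - 1232/45 to the basis.

The other S-polynomials (S(f_1,f_3), S(f_1,g_4), S(f_2,g_4), S(f_1,g_5), S(f_2,g_5), S(f_3,g_5), S(g_4,g_5), S(f_1,g_6), S(f_2,g_6), S(f_3,g_6), S(g_4,g_6), S(g_5,g_6)) all reduce to 0 modulo the current basis, so we have a Gröbner basis.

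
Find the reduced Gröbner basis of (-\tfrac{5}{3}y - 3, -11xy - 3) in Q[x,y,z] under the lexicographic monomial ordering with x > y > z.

G = {x - \tfrac{5}{33}, y + \tfrac{9}{5}}

The reduced Gröbner basis is the canonical form of the ideal for this ordering.

f_1 = -\tfrac{5}{3}y - 3, LT = y.
f_2 = -11xy - 3, LT = xy.

S(f_1,f_2): lcm = xy. S = \tfrac{9}{5}x - \tfrac{3}{11}.
  leading term x: no divisor's leading term divides it; move \tfrac{9}{5}x to the remainder.
  leading term 1: no divisor's leading term divides it; move -\tfrac{3}{11} to the remainder.
  remainder \tfrac{9}{5}x - \tfrac{3}{11} ≠ 0; add g_3 = \tfrac{9}{5}x - \tfrac{3}{11} to the basis.

The other S-polynomials (S(f_1,g_3), S(f_2,g_3)) all reduce to 0 modulo the current basis, so we have a Gröbner basis.
Inter-reduce: drop elements whose leading term is divisible by another's, tail-reduce, and make monic.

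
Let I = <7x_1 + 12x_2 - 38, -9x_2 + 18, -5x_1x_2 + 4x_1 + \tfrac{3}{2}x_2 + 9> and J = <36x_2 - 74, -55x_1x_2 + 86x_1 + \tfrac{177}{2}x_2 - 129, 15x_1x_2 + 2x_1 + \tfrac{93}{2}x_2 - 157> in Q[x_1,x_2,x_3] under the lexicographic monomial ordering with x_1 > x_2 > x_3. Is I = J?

For a fixed monomial order, each ideal has a unique reduced Gröbner basis; comparing bases decides equality.
Buchberger on the first generating set:
f_1 = 7x_1 + 12x_2 - 38, LT = x_1.
f_2 = -9x_2 + 18, LT = x_2.
f_3 = -5x_1x_2 + 4x_1 + \tfrac{3}{2}x_2 + 9, LT = x_1x_2.

The S-polynomials (S(f_1,f_2), S(f_1,f_3), S(f_2,f_3)) all reduce to 0 modulo the current basis, so we have a Gröbner basis.
Inter-reduce: drop elements whose leading term is divisible by another's, tail-reduce, and make monic.
Reduced Gröbner basis: {x_1 - 2, x_2 - 2}.

Buchberger on the second generating set:
h_1 = 36x_2 - 74, LT = x_2.
h_2 = -55x_1x_2 + 86x_1 + \tfrac{177}{2}x_2 - 129, LT = x_1x_2.
h_3 = 15x_1x_2 + 2x_1 + \tfrac{93}{2}x_2 - 157, LT = x_1x_2.

S(h_1,h_2): lcm = x_1x_2. S = -\tfrac{487}{990}x_1 + \tfrac{177}{110}x_2 - \tfrac{129}{55}.
  leading term x_1: no divisor's leading term divides it; move -\tfrac{487}{990}x_1 to the remainder.
  leading term x_2: subtract (\tfrac{59}{1320})·h_1 from \tfrac{177}{110}x_2 - \tfrac{129}{55} → \tfrac{127}{132}
  leading term 1: no divisor's leading term divides it; move \tfrac{127}{132} to the remainder.
  remainder -\tfrac{487}{990}x_1 + \tfrac{127}{132} ≠ 0; add k_4 = -\tfrac{487}{990}x_1 + \tfrac{127}{132} to the basis.

S(h_1,h_3): lcm = x_1x_2. S = -\tfrac{197}{90}x_1 - \tfrac{31}{10}x_2 + \tfrac{157}{15}.
  leading term x_1: subtract (\tfrac{2167}{487})·k_4 from -\tfrac{197}{90}x_1 - \tfrac{31}{10}x_2 + \tfrac{157}{15} → -\tfrac{31}{10}x_2 + \tfrac{60247}{9740}
  leading term x_2: subtract (-\tfrac{31}{360})·h_1 from -\tfrac{31}{10}x_2 + \tfrac{60247}{9740} → -\tfrac{8183}{43830}
  leading term 1: no divisor's leading term divides it; move -\tfrac{8183}{43830} to the remainder.
  remainder -\tfrac{8183}{43830} ≠ 0; add k_5 = -\tfrac{8183}{43830} to the basis.

The other S-polynomials (S(h_2,h_3), S(h_1,k_4), S(h_2,k_4), S(h_3,k_4), S(h_1,k_5), S(h_2,k_5), S(h_3,k_5), S(k_4,k_5)) all reduce to 0 modulo the current basis, so we have a Gröbner basis.
Inter-reduce: drop elements whose leading term is divisible by another's, tail-reduce, and make monic.
Reduced Gröbner basis: {1}.

The bases are distinct; the ideals are different.

No, the ideals differ.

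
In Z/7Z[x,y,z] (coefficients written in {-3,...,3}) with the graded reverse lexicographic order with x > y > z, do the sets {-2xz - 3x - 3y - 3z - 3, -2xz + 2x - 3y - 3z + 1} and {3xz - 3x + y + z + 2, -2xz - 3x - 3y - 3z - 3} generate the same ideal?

Since reduced Gröbner bases are canonical representatives of ideals under a given ordering, it suffices to compute and compare them.
Buchberger on the first generating set:
f_1 = -2xz - 3x - 3y - 3z - 3, LT = xz.
f_2 = -2xz + 2x - 3y - 3z + 1, LT = xz.

S(f_1,f_2): lcm = xz. S = -x + 2.
  reduce S modulo (f_1, f_2):
  remainder -x + 2 ≠ 0; add g_3 = -x + 2 to the basis.

S(f_1,g_3): lcm = xz. S = -2x - 2y - 2.
  reduce S modulo (f_1, f_2, g_3):
  remainder -2y + 1 ≠ 0; add g_4 = -2y + 1 to the basis.

The other S-polynomials (S(f_2,g_3), S(f_1,g_4), S(f_2,g_4), S(g_3,g_4)) all reduce to 0 modulo the current basis, so we have a Gröbner basis.
Inter-reduce: drop elements whose leading term is divisible by another's, tail-reduce, and make monic.
Reduced Gröbner basis: {x - 2, y + 3}.

Buchberger on the second generating set:
h_1 = 3xz - 3x + y + z + 2, LT = xz.
h_2 = -2xz - 3x - 3y - 3z - 3, LT = xz.

S(h_1,h_2): lcm = xz. S = x - 2.
  reduce S modulo (h_1, h_2):
  remainder x - 2 ≠ 0; add k_3 = x - 2 to the basis.

S(h_1,k_3): lcm = xz. S = -x - 2y + 3.
  reduce S modulo (h_1, h_2, k_3):
  remainder -2y + 1 ≠ 0; add k_4 = -2y + 1 to the basis.

The other S-polynomials (S(h_2,k_3), S(h_1,k_4), S(h_2,k_4), S(k_3,k_4)) all reduce to 0 modulo the current basis, so we have a Gröbner basis.
Inter-reduce: drop elements whose leading term is divisible by another's, tail-reduce, and make monic.
Reduced Gröbner basis: {x - 2, y + 3}.

The two bases agree; hence the ideals are identical.

Yes, the ideals are equal.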